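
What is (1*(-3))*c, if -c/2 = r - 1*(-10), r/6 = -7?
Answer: -192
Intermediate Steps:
r = -42 (r = 6*(-7) = -42)
c = 64 (c = -2*(-42 - 1*(-10)) = -2*(-42 + 10) = -2*(-32) = 64)
(1*(-3))*c = (1*(-3))*64 = -3*64 = -192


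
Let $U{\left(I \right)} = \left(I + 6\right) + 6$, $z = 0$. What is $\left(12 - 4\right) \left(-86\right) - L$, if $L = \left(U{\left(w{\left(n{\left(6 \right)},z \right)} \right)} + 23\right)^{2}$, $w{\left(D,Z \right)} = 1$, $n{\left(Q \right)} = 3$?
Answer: $-1984$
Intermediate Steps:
$U{\left(I \right)} = 12 + I$ ($U{\left(I \right)} = \left(6 + I\right) + 6 = 12 + I$)
$L = 1296$ ($L = \left(\left(12 + 1\right) + 23\right)^{2} = \left(13 + 23\right)^{2} = 36^{2} = 1296$)
$\left(12 - 4\right) \left(-86\right) - L = \left(12 - 4\right) \left(-86\right) - 1296 = 8 \left(-86\right) - 1296 = -688 - 1296 = -1984$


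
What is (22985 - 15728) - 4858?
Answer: 2399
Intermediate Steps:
(22985 - 15728) - 4858 = 7257 - 4858 = 2399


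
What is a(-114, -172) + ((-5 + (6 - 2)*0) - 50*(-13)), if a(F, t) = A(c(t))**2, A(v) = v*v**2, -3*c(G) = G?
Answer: 25892303518909/729 ≈ 3.5518e+10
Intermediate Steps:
c(G) = -G/3
A(v) = v**3
a(F, t) = t**6/729 (a(F, t) = ((-t/3)**3)**2 = (-t**3/27)**2 = t**6/729)
a(-114, -172) + ((-5 + (6 - 2)*0) - 50*(-13)) = (1/729)*(-172)**6 + ((-5 + (6 - 2)*0) - 50*(-13)) = (1/729)*25892303048704 + ((-5 + 4*0) + 650) = 25892303048704/729 + ((-5 + 0) + 650) = 25892303048704/729 + (-5 + 650) = 25892303048704/729 + 645 = 25892303518909/729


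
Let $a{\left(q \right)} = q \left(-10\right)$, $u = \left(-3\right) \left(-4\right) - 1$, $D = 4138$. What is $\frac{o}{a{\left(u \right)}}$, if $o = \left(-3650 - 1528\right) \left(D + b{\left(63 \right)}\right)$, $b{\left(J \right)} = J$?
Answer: $\frac{10876389}{55} \approx 1.9775 \cdot 10^{5}$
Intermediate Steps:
$u = 11$ ($u = 12 - 1 = 11$)
$a{\left(q \right)} = - 10 q$
$o = -21752778$ ($o = \left(-3650 - 1528\right) \left(4138 + 63\right) = \left(-5178\right) 4201 = -21752778$)
$\frac{o}{a{\left(u \right)}} = - \frac{21752778}{\left(-10\right) 11} = - \frac{21752778}{-110} = \left(-21752778\right) \left(- \frac{1}{110}\right) = \frac{10876389}{55}$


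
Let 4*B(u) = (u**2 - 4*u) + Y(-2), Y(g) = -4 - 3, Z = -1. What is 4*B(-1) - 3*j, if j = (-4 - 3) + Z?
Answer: 22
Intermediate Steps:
Y(g) = -7
B(u) = -7/4 - u + u**2/4 (B(u) = ((u**2 - 4*u) - 7)/4 = (-7 + u**2 - 4*u)/4 = -7/4 - u + u**2/4)
j = -8 (j = (-4 - 3) - 1 = -7 - 1 = -8)
4*B(-1) - 3*j = 4*(-7/4 - 1*(-1) + (1/4)*(-1)**2) - 3*(-8) = 4*(-7/4 + 1 + (1/4)*1) + 24 = 4*(-7/4 + 1 + 1/4) + 24 = 4*(-1/2) + 24 = -2 + 24 = 22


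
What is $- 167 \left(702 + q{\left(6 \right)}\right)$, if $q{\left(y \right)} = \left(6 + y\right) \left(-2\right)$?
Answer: $-113226$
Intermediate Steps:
$q{\left(y \right)} = -12 - 2 y$
$- 167 \left(702 + q{\left(6 \right)}\right) = - 167 \left(702 - 24\right) = \left(-167\right) 678 = -113226$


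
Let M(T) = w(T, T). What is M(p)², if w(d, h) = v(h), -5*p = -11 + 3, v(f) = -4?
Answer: 16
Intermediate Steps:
p = 8/5 (p = -(-11 + 3)/5 = -⅕*(-8) = 8/5 ≈ 1.6000)
w(d, h) = -4
M(T) = -4
M(p)² = (-4)² = 16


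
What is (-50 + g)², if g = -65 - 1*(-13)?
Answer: 10404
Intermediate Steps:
g = -52 (g = -65 + 13 = -52)
(-50 + g)² = (-50 - 52)² = (-102)² = 10404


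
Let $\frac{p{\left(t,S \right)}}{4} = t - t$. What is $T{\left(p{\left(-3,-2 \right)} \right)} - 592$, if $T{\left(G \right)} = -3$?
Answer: $-595$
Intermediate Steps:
$p{\left(t,S \right)} = 0$ ($p{\left(t,S \right)} = 4 \left(t - t\right) = 4 \cdot 0 = 0$)
$T{\left(p{\left(-3,-2 \right)} \right)} - 592 = -3 - 592 = -595$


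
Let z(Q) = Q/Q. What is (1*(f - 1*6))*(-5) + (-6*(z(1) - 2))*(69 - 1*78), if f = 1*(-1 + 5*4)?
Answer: -119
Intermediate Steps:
z(Q) = 1
f = 19 (f = 1*(-1 + 20) = 1*19 = 19)
(1*(f - 1*6))*(-5) + (-6*(z(1) - 2))*(69 - 1*78) = (1*(19 - 1*6))*(-5) + (-6*(1 - 2))*(69 - 1*78) = (1*(19 - 6))*(-5) + (-6*(-1))*(69 - 78) = (1*13)*(-5) + 6*(-9) = 13*(-5) - 54 = -65 - 54 = -119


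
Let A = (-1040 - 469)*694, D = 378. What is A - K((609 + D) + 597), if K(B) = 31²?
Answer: -1048207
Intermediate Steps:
A = -1047246 (A = -1509*694 = -1047246)
K(B) = 961
A - K((609 + D) + 597) = -1047246 - 1*961 = -1047246 - 961 = -1048207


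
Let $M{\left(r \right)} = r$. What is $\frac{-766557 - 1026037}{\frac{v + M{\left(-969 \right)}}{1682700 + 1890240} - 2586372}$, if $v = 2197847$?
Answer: $\frac{3202415403180}{4620474888401} \approx 0.69309$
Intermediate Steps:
$\frac{-766557 - 1026037}{\frac{v + M{\left(-969 \right)}}{1682700 + 1890240} - 2586372} = \frac{-766557 - 1026037}{\frac{2197847 - 969}{1682700 + 1890240} - 2586372} = - \frac{1792594}{\frac{2196878}{3572940} - 2586372} = - \frac{1792594}{2196878 \cdot \frac{1}{3572940} - 2586372} = - \frac{1792594}{\frac{1098439}{1786470} - 2586372} = - \frac{1792594}{- \frac{4620474888401}{1786470}} = \left(-1792594\right) \left(- \frac{1786470}{4620474888401}\right) = \frac{3202415403180}{4620474888401}$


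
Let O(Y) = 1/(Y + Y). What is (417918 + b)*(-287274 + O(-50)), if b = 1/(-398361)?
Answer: -4782601849443810197/39836100 ≈ -1.2006e+11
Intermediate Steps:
b = -1/398361 ≈ -2.5103e-6
O(Y) = 1/(2*Y)
(417918 + b)*(-287274 + O(-50)) = (417918 - 1/398361)*(-287274 + (½)/(-50)) = 166482232397*(-287274 + (½)*(-1/50))/398361 = 166482232397*(-287274 - 1/100)/398361 = (166482232397/398361)*(-28727401/100) = -4782601849443810197/39836100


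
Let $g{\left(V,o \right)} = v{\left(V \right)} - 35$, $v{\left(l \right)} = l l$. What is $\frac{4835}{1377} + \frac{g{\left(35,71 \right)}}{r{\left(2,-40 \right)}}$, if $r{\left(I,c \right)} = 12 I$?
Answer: $\frac{292445}{5508} \approx 53.095$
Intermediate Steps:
$v{\left(l \right)} = l^{2}$
$g{\left(V,o \right)} = -35 + V^{2}$ ($g{\left(V,o \right)} = V^{2} - 35 = -35 + V^{2}$)
$\frac{4835}{1377} + \frac{g{\left(35,71 \right)}}{r{\left(2,-40 \right)}} = \frac{4835}{1377} + \frac{-35 + 35^{2}}{12 \cdot 2} = 4835 \cdot \frac{1}{1377} + \frac{-35 + 1225}{24} = \frac{4835}{1377} + 1190 \cdot \frac{1}{24} = \frac{4835}{1377} + \frac{595}{12} = \frac{292445}{5508}$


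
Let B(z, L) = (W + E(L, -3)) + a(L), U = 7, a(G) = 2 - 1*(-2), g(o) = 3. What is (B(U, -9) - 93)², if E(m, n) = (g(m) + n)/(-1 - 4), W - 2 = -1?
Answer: 7744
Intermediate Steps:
a(G) = 4 (a(G) = 2 + 2 = 4)
W = 1 (W = 2 - 1 = 1)
E(m, n) = -⅗ - n/5 (E(m, n) = (3 + n)/(-1 - 4) = (3 + n)/(-5) = (3 + n)*(-⅕) = -⅗ - n/5)
B(z, L) = 5 (B(z, L) = (1 + (-⅗ - ⅕*(-3))) + 4 = (1 + (-⅗ + ⅗)) + 4 = (1 + 0) + 4 = 1 + 4 = 5)
(B(U, -9) - 93)² = (5 - 93)² = (-88)² = 7744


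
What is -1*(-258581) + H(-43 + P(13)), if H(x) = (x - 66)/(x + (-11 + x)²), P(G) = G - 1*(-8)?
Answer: 25082349/97 ≈ 2.5858e+5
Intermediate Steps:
P(G) = 8 + G (P(G) = G + 8 = 8 + G)
H(x) = (-66 + x)/(x + (-11 + x)²)
-1*(-258581) + H(-43 + P(13)) = -1*(-258581) + (-66 + (-43 + (8 + 13)))/((-43 + (8 + 13)) + (-11 + (-43 + (8 + 13)))²) = 258581 + (-66 + (-43 + 21))/((-43 + 21) + (-11 + (-43 + 21))²) = 258581 + (-66 - 22)/(-22 + (-11 - 22)²) = 258581 - 88/(-22 + (-33)²) = 258581 - 88/(-22 + 1089) = 258581 - 88/1067 = 258581 + (1/1067)*(-88) = 258581 - 8/97 = 25082349/97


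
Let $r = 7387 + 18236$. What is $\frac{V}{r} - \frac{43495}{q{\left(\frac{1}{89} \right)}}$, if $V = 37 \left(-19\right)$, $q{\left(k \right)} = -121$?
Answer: $\frac{1114387322}{3100383} \approx 359.44$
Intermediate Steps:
$r = 25623$
$V = -703$
$\frac{V}{r} - \frac{43495}{q{\left(\frac{1}{89} \right)}} = - \frac{703}{25623} - \frac{43495}{-121} = \left(-703\right) \frac{1}{25623} - - \frac{43495}{121} = - \frac{703}{25623} + \frac{43495}{121} = \frac{1114387322}{3100383}$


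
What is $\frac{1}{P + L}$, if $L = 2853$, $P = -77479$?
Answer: $- \frac{1}{74626} \approx -1.34 \cdot 10^{-5}$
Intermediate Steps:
$\frac{1}{P + L} = \frac{1}{-77479 + 2853} = \frac{1}{-74626} = - \frac{1}{74626}$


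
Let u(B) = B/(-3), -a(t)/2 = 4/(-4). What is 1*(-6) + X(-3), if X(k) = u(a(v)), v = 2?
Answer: -20/3 ≈ -6.6667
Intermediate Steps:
a(t) = 2 (a(t) = -8/(-4) = -8*(-1)/4 = -2*(-1) = 2)
u(B) = -B/3 (u(B) = B*(-⅓) = -B/3)
X(k) = -⅔ (X(k) = -⅓*2 = -⅔)
1*(-6) + X(-3) = 1*(-6) - ⅔ = -6 - ⅔ = -20/3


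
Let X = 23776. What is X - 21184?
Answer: 2592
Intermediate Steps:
X - 21184 = 23776 - 21184 = 2592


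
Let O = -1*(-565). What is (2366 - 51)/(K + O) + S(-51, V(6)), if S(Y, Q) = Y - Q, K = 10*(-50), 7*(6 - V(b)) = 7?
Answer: -265/13 ≈ -20.385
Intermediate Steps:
V(b) = 5 (V(b) = 6 - ⅐*7 = 6 - 1 = 5)
K = -500
O = 565
(2366 - 51)/(K + O) + S(-51, V(6)) = (2366 - 51)/(-500 + 565) + (-51 - 1*5) = 2315/65 + (-51 - 5) = 2315*(1/65) - 56 = 463/13 - 56 = -265/13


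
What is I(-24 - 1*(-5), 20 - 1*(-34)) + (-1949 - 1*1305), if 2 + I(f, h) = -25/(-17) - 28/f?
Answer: -1050737/323 ≈ -3253.1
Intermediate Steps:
I(f, h) = -9/17 - 28/f (I(f, h) = -2 + (-25/(-17) - 28/f) = -2 + (-25*(-1/17) - 28/f) = -2 + (25/17 - 28/f) = -9/17 - 28/f)
I(-24 - 1*(-5), 20 - 1*(-34)) + (-1949 - 1*1305) = (-9/17 - 28/(-24 - 1*(-5))) + (-1949 - 1*1305) = (-9/17 - 28/(-24 + 5)) + (-1949 - 1305) = (-9/17 - 28/(-19)) - 3254 = (-9/17 - 28*(-1/19)) - 3254 = (-9/17 + 28/19) - 3254 = 305/323 - 3254 = -1050737/323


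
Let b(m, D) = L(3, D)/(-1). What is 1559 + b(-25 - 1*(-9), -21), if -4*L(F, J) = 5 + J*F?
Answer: 3089/2 ≈ 1544.5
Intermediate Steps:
L(F, J) = -5/4 - F*J/4 (L(F, J) = -(5 + J*F)/4 = -(5 + F*J)/4 = -5/4 - F*J/4)
b(m, D) = 5/4 + 3*D/4 (b(m, D) = (-5/4 - ¼*3*D)/(-1) = (-5/4 - 3*D/4)*(-1) = 5/4 + 3*D/4)
1559 + b(-25 - 1*(-9), -21) = 1559 + (5/4 + (¾)*(-21)) = 1559 + (5/4 - 63/4) = 1559 - 29/2 = 3089/2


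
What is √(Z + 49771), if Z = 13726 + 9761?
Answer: √73258 ≈ 270.66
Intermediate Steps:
Z = 23487
√(Z + 49771) = √(23487 + 49771) = √73258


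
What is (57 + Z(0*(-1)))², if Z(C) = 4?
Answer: 3721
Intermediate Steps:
(57 + Z(0*(-1)))² = (57 + 4)² = 61² = 3721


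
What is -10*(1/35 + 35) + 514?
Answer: 1146/7 ≈ 163.71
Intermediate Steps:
-10*(1/35 + 35) + 514 = -10*1226/35 + 514 = -2452/7 + 514 = 1146/7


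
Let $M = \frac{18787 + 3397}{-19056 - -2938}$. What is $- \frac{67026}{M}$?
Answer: $\frac{270081267}{5546} \approx 48698.0$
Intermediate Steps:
$M = - \frac{11092}{8059}$ ($M = \frac{22184}{-19056 + 2938} = \frac{22184}{-16118} = 22184 \left(- \frac{1}{16118}\right) = - \frac{11092}{8059} \approx -1.3763$)
$- \frac{67026}{M} = - \frac{67026}{- \frac{11092}{8059}} = \left(-67026\right) \left(- \frac{8059}{11092}\right) = \frac{270081267}{5546}$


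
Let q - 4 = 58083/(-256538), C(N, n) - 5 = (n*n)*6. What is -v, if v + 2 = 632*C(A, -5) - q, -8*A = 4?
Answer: -1322577965/13502 ≈ -97954.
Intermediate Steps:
A = -1/2 (A = -1/8*4 = -1/2 ≈ -0.50000)
C(N, n) = 5 + 6*n**2 (C(N, n) = 5 + (n*n)*6 = 5 + n**2*6 = 5 + 6*n**2)
q = 50951/13502 (q = 4 + 58083/(-256538) = 4 + 58083*(-1/256538) = 4 - 3057/13502 = 50951/13502 ≈ 3.7736)
v = 1322577965/13502 (v = -2 + (632*(5 + 6*(-5)**2) - 1*50951/13502) = -2 + (632*(5 + 6*25) - 50951/13502) = -2 + (632*(5 + 150) - 50951/13502) = -2 + (632*155 - 50951/13502) = -2 + (97960 - 50951/13502) = -2 + 1322604969/13502 = 1322577965/13502 ≈ 97954.)
-v = -1*1322577965/13502 = -1322577965/13502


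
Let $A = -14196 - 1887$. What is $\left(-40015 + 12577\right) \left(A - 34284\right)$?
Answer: $1381969746$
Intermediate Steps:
$A = -16083$ ($A = -14196 - 1887 = -16083$)
$\left(-40015 + 12577\right) \left(A - 34284\right) = \left(-40015 + 12577\right) \left(-16083 - 34284\right) = \left(-27438\right) \left(-50367\right) = 1381969746$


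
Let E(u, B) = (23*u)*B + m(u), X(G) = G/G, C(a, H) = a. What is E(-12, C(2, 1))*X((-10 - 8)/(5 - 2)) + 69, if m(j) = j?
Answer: -495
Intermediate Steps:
X(G) = 1
E(u, B) = u + 23*B*u (E(u, B) = (23*u)*B + u = 23*B*u + u = u + 23*B*u)
E(-12, C(2, 1))*X((-10 - 8)/(5 - 2)) + 69 = -12*(1 + 23*2)*1 + 69 = -12*(1 + 46)*1 + 69 = -12*47*1 + 69 = -564*1 + 69 = -564 + 69 = -495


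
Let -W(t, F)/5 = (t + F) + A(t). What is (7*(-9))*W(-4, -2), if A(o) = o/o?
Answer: -1575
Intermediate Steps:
A(o) = 1
W(t, F) = -5 - 5*F - 5*t (W(t, F) = -5*((t + F) + 1) = -5*((F + t) + 1) = -5*(1 + F + t) = -5 - 5*F - 5*t)
(7*(-9))*W(-4, -2) = (7*(-9))*(-5 - 5*(-2) - 5*(-4)) = -63*(-5 + 10 + 20) = -63*25 = -1575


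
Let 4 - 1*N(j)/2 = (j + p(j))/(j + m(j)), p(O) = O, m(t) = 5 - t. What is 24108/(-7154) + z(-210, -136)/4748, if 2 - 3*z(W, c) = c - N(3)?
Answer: -8733853/2599530 ≈ -3.3598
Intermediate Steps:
N(j) = 8 - 4*j/5 (N(j) = 8 - 2*(j + j)/(j + (5 - j)) = 8 - 2*2*j/5 = 8 - 4*j/5)
z(W, c) = 38/15 - c/3 (z(W, c) = ⅔ - (c - (8 - ⅘*3))/3 = ⅔ - (c - (8 - 12/5))/3 = ⅔ - (c - 1*28/5)/3 = ⅔ - (c - 28/5)/3 = ⅔ - (-28/5 + c)/3 = ⅔ + (28/15 - c/3) = 38/15 - c/3)
24108/(-7154) + z(-210, -136)/4748 = 24108/(-7154) + (38/15 - ⅓*(-136))/4748 = 24108*(-1/7154) + (38/15 + 136/3)*(1/4748) = -246/73 + (718/15)*(1/4748) = -246/73 + 359/35610 = -8733853/2599530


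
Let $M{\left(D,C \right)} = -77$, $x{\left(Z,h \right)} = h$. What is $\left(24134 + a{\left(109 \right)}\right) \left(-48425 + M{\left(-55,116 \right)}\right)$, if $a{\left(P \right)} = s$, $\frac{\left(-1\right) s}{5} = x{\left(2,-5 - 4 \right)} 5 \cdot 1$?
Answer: $-1181460218$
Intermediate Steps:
$s = 225$ ($s = - 5 \left(-5 - 4\right) 5 \cdot 1 = - 5 \left(-9\right) 5 \cdot 1 = - 5 \left(\left(-45\right) 1\right) = \left(-5\right) \left(-45\right) = 225$)
$a{\left(P \right)} = 225$
$\left(24134 + a{\left(109 \right)}\right) \left(-48425 + M{\left(-55,116 \right)}\right) = \left(24134 + 225\right) \left(-48425 - 77\right) = 24359 \left(-48502\right) = -1181460218$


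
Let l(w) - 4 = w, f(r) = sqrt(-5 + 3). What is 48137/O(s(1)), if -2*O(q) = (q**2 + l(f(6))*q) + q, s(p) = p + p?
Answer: -336959/51 + 48137*I*sqrt(2)/51 ≈ -6607.0 + 1334.8*I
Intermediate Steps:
f(r) = I*sqrt(2) (f(r) = sqrt(-2) = I*sqrt(2))
l(w) = 4 + w
s(p) = 2*p
O(q) = -q/2 - q**2/2 - q*(4 + I*sqrt(2))/2 (O(q) = -((q**2 + (4 + I*sqrt(2))*q) + q)/2 = -((q**2 + q*(4 + I*sqrt(2))) + q)/2 = -(q + q**2 + q*(4 + I*sqrt(2)))/2 = -q/2 - q**2/2 - q*(4 + I*sqrt(2))/2)
48137/O(s(1)) = 48137/((-2*1*(5 + 2*1 + I*sqrt(2))/2)) = 48137/((-1/2*2*(5 + 2 + I*sqrt(2)))) = 48137/((-1/2*2*(7 + I*sqrt(2)))) = 48137/(-7 - I*sqrt(2))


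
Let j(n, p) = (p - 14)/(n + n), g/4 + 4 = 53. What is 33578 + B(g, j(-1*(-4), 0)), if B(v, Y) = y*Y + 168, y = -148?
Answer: 34005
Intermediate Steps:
g = 196 (g = -16 + 4*53 = -16 + 212 = 196)
j(n, p) = (-14 + p)/(2*n) (j(n, p) = (-14 + p)/((2*n)) = (-14 + p)*(1/(2*n)) = (-14 + p)/(2*n))
B(v, Y) = 168 - 148*Y (B(v, Y) = -148*Y + 168 = 168 - 148*Y)
33578 + B(g, j(-1*(-4), 0)) = 33578 + (168 - 74*(-14 + 0)/((-1*(-4)))) = 33578 + (168 - 74*(-14)/4) = 33578 + (168 - 148*(-7/4)) = 33578 + (168 + 259) = 33578 + 427 = 34005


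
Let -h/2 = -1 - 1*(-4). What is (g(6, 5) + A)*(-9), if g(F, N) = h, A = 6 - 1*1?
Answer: 9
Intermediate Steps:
A = 5 (A = 6 - 1 = 5)
h = -6 (h = -2*(-1 - 1*(-4)) = -2*(-1 + 4) = -2*3 = -6)
g(F, N) = -6
(g(6, 5) + A)*(-9) = (-6 + 5)*(-9) = -1*(-9) = 9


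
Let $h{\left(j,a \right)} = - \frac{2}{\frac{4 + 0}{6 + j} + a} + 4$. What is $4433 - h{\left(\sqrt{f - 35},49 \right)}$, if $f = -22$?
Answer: $\frac{999461731}{225661} + \frac{8 i \sqrt{57}}{225661} \approx 4429.0 + 0.00026765 i$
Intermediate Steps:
$h{\left(j,a \right)} = 4 - \frac{2}{a + \frac{4}{6 + j}}$ ($h{\left(j,a \right)} = - \frac{2}{\frac{4}{6 + j} + a} + 4 = - \frac{2}{a + \frac{4}{6 + j}} + 4 = 4 - \frac{2}{a + \frac{4}{6 + j}}$)
$4433 - h{\left(\sqrt{f - 35},49 \right)} = 4433 - \frac{2 \left(2 - \sqrt{-22 - 35} + 12 \cdot 49 + 2 \cdot 49 \sqrt{-22 - 35}\right)}{4 + 6 \cdot 49 + 49 \sqrt{-22 - 35}} = 4433 - \frac{2 \left(2 - \sqrt{-57} + 588 + 2 \cdot 49 \sqrt{-57}\right)}{4 + 294 + 49 \sqrt{-57}} = 4433 - \frac{2 \left(2 - i \sqrt{57} + 588 + 2 \cdot 49 i \sqrt{57}\right)}{4 + 294 + 49 i \sqrt{57}} = 4433 - \frac{2 \left(2 - i \sqrt{57} + 588 + 98 i \sqrt{57}\right)}{4 + 294 + 49 i \sqrt{57}} = 4433 - \frac{2 \left(590 + 97 i \sqrt{57}\right)}{298 + 49 i \sqrt{57}}$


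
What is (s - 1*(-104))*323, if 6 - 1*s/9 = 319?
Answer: -876299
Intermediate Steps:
s = -2817 (s = 54 - 9*319 = 54 - 2871 = -2817)
(s - 1*(-104))*323 = (-2817 - 1*(-104))*323 = (-2817 + 104)*323 = -2713*323 = -876299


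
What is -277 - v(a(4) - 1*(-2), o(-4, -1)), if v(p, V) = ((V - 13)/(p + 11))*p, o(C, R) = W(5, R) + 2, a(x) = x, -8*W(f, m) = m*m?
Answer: -18569/68 ≈ -273.07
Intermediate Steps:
W(f, m) = -m²/8 (W(f, m) = -m*m/8 = -m²/8)
o(C, R) = 2 - R²/8 (o(C, R) = -R²/8 + 2 = 2 - R²/8)
v(p, V) = p*(-13 + V)/(11 + p) (v(p, V) = ((-13 + V)/(11 + p))*p = p*(-13 + V)/(11 + p))
-277 - v(a(4) - 1*(-2), o(-4, -1)) = -277 - (4 - 1*(-2))*(-13 + (2 - ⅛*(-1)²))/(11 + (4 - 1*(-2))) = -277 - (4 + 2)*(-13 + (2 - ⅛*1))/(11 + (4 + 2)) = -277 - 6*(-13 + (2 - ⅛))/(11 + 6) = -277 - 6*(-13 + 15/8)/17 = -277 - 6*(-89)/(17*8) = -277 - 1*(-267/68) = -277 + 267/68 = -18569/68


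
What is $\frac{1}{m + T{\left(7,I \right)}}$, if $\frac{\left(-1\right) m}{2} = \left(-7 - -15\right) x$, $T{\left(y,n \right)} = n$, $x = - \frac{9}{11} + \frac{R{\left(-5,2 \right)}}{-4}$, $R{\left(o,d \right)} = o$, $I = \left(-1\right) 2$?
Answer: $- \frac{11}{98} \approx -0.11224$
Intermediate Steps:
$I = -2$
$x = \frac{19}{44}$ ($x = - \frac{9}{11} - \frac{5}{-4} = \left(-9\right) \frac{1}{11} - - \frac{5}{4} = - \frac{9}{11} + \frac{5}{4} = \frac{19}{44} \approx 0.43182$)
$m = - \frac{76}{11}$ ($m = - 2 \left(-7 - -15\right) \frac{19}{44} = - 2 \left(-7 + 15\right) \frac{19}{44} = - 2 \cdot 8 \cdot \frac{19}{44} = \left(-2\right) \frac{38}{11} = - \frac{76}{11} \approx -6.9091$)
$\frac{1}{m + T{\left(7,I \right)}} = \frac{1}{- \frac{76}{11} - 2} = \frac{1}{- \frac{98}{11}} = - \frac{11}{98}$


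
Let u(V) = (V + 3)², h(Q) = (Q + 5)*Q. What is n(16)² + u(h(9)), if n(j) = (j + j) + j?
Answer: 18945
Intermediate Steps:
h(Q) = Q*(5 + Q) (h(Q) = (5 + Q)*Q = Q*(5 + Q))
n(j) = 3*j (n(j) = 2*j + j = 3*j)
u(V) = (3 + V)²
n(16)² + u(h(9)) = (3*16)² + (3 + 9*(5 + 9))² = 48² + (3 + 9*14)² = 2304 + (3 + 126)² = 2304 + 129² = 2304 + 16641 = 18945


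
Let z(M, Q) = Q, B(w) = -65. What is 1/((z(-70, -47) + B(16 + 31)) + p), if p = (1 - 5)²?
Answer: -1/96 ≈ -0.010417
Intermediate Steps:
p = 16 (p = (-4)² = 16)
1/((z(-70, -47) + B(16 + 31)) + p) = 1/((-47 - 65) + 16) = 1/(-112 + 16) = 1/(-96) = -1/96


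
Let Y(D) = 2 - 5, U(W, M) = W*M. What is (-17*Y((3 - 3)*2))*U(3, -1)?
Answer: -153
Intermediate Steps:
U(W, M) = M*W
Y(D) = -3
(-17*Y((3 - 3)*2))*U(3, -1) = (-17*(-3))*(-1*3) = 51*(-3) = -153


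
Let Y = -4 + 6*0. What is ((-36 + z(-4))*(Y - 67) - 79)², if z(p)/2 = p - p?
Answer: 6135529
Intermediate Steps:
z(p) = 0 (z(p) = 2*(p - p) = 2*0 = 0)
Y = -4 (Y = -4 + 0 = -4)
((-36 + z(-4))*(Y - 67) - 79)² = ((-36 + 0)*(-4 - 67) - 79)² = (-36*(-71) - 79)² = (2556 - 79)² = 2477² = 6135529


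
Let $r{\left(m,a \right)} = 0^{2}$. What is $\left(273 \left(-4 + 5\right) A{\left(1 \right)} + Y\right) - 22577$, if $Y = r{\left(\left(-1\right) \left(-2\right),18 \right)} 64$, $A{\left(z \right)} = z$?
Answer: $-22304$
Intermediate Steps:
$r{\left(m,a \right)} = 0$
$Y = 0$ ($Y = 0 \cdot 64 = 0$)
$\left(273 \left(-4 + 5\right) A{\left(1 \right)} + Y\right) - 22577 = \left(273 \left(-4 + 5\right) 1 + 0\right) - 22577 = \left(273 \cdot 1 \cdot 1 + 0\right) - 22577 = \left(273 \cdot 1 + 0\right) - 22577 = \left(273 + 0\right) - 22577 = 273 - 22577 = -22304$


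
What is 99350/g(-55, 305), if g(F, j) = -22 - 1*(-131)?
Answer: 99350/109 ≈ 911.47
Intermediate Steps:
g(F, j) = 109 (g(F, j) = -22 + 131 = 109)
99350/g(-55, 305) = 99350/109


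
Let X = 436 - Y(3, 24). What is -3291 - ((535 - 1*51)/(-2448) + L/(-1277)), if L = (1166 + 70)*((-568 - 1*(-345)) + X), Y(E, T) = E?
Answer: -2412990247/781524 ≈ -3087.5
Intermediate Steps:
X = 433 (X = 436 - 1*3 = 436 - 3 = 433)
L = 259560 (L = (1166 + 70)*((-568 - 1*(-345)) + 433) = 1236*((-568 + 345) + 433) = 1236*(-223 + 433) = 1236*210 = 259560)
-3291 - ((535 - 1*51)/(-2448) + L/(-1277)) = -3291 - ((535 - 1*51)/(-2448) + 259560/(-1277)) = -3291 - ((535 - 51)*(-1/2448) + 259560*(-1/1277)) = -3291 - (484*(-1/2448) - 259560/1277) = -3291 - (-121/612 - 259560/1277) = -3291 - 1*(-159005237/781524) = -3291 + 159005237/781524 = -2412990247/781524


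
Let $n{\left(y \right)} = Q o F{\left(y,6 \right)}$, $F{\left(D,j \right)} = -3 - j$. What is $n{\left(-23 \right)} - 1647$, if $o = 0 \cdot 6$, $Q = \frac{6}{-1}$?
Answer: $-1647$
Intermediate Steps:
$Q = -6$ ($Q = 6 \left(-1\right) = -6$)
$o = 0$
$n{\left(y \right)} = 0$ ($n{\left(y \right)} = \left(-6\right) 0 \left(-3 - 6\right) = 0 \left(-3 - 6\right) = 0 \left(-9\right) = 0$)
$n{\left(-23 \right)} - 1647 = 0 - 1647 = -1647$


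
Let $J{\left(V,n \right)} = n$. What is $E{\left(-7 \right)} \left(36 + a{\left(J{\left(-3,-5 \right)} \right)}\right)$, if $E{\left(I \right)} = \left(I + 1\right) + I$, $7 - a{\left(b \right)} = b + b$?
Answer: $-689$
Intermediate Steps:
$a{\left(b \right)} = 7 - 2 b$ ($a{\left(b \right)} = 7 - \left(b + b\right) = 7 - 2 b$)
$E{\left(I \right)} = 1 + 2 I$ ($E{\left(I \right)} = \left(1 + I\right) + I = 1 + 2 I$)
$E{\left(-7 \right)} \left(36 + a{\left(J{\left(-3,-5 \right)} \right)}\right) = \left(1 + 2 \left(-7\right)\right) \left(36 + \left(7 - -10\right)\right) = \left(1 - 14\right) \left(36 + \left(7 + 10\right)\right) = - 13 \left(36 + 17\right) = \left(-13\right) 53 = -689$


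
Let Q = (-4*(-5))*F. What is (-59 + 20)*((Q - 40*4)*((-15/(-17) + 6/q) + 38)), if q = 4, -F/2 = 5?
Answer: 9638460/17 ≈ 5.6697e+5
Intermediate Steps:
F = -10 (F = -2*5 = -10)
Q = -200 (Q = -4*(-5)*(-10) = 20*(-10) = -200)
(-59 + 20)*((Q - 40*4)*((-15/(-17) + 6/q) + 38)) = (-59 + 20)*((-200 - 40*4)*((-15/(-17) + 6/4) + 38)) = -39*(-200 - 160)*((-15*(-1/17) + 6*(¼)) + 38) = -(-14040)*((15/17 + 3/2) + 38) = -(-14040)*(81/34 + 38) = -(-14040)*1373/34 = -39*(-247140/17) = 9638460/17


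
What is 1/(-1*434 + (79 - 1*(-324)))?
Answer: -1/31 ≈ -0.032258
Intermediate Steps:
1/(-1*434 + (79 - 1*(-324))) = 1/(-434 + (79 + 324)) = 1/(-434 + 403) = 1/(-31) = -1/31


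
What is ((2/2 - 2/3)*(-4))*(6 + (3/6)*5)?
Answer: -34/3 ≈ -11.333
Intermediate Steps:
((2/2 - 2/3)*(-4))*(6 + (3/6)*5) = ((2*(1/2) - 2*1/3)*(-4))*(6 + (3*(1/6))*5) = ((1 - 2/3)*(-4))*(6 + (1/2)*5) = ((1/3)*(-4))*(6 + 5/2) = -4/3*17/2 = -34/3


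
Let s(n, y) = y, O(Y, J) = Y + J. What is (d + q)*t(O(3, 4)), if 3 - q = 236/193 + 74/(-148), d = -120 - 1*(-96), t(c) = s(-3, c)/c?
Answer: -8385/386 ≈ -21.723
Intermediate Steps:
O(Y, J) = J + Y
t(c) = 1 (t(c) = c/c = 1)
d = -24 (d = -120 + 96 = -24)
q = 879/386 (q = 3 - (236/193 + 74/(-148)) = 3 - (236*(1/193) + 74*(-1/148)) = 3 - (236/193 - ½) = 3 - 1*279/386 = 3 - 279/386 = 879/386 ≈ 2.2772)
(d + q)*t(O(3, 4)) = (-24 + 879/386)*1 = -8385/386*1 = -8385/386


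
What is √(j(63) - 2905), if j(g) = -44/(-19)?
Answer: I*√1047869/19 ≈ 53.877*I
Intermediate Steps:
j(g) = 44/19 (j(g) = -44*(-1/19) = 44/19)
√(j(63) - 2905) = √(44/19 - 2905) = √(-55151/19) = I*√1047869/19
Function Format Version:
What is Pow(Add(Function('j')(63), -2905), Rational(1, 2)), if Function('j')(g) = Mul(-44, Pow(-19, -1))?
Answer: Mul(Rational(1, 19), I, Pow(1047869, Rational(1, 2))) ≈ Mul(53.877, I)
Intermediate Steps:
Function('j')(g) = Rational(44, 19) (Function('j')(g) = Mul(-44, Rational(-1, 19)) = Rational(44, 19))
Pow(Add(Function('j')(63), -2905), Rational(1, 2)) = Pow(Add(Rational(44, 19), -2905), Rational(1, 2)) = Pow(Rational(-55151, 19), Rational(1, 2)) = Mul(Rational(1, 19), I, Pow(1047869, Rational(1, 2)))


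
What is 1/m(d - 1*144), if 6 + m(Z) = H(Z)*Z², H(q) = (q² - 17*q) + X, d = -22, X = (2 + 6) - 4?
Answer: 1/837206386 ≈ 1.1944e-9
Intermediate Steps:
X = 4 (X = 8 - 4 = 4)
H(q) = 4 + q² - 17*q (H(q) = (q² - 17*q) + 4 = 4 + q² - 17*q)
m(Z) = -6 + Z²*(4 + Z² - 17*Z) (m(Z) = -6 + (4 + Z² - 17*Z)*Z² = -6 + Z²*(4 + Z² - 17*Z))
1/m(d - 1*144) = 1/(-6 + (-22 - 1*144)²*(4 + (-22 - 1*144)² - 17*(-22 - 1*144))) = 1/(-6 + (-22 - 144)²*(4 + (-22 - 144)² - 17*(-22 - 144))) = 1/(-6 + (-166)²*(4 + (-166)² - 17*(-166))) = 1/(-6 + 27556*(4 + 27556 + 2822)) = 1/(-6 + 27556*30382) = 1/(-6 + 837206392) = 1/837206386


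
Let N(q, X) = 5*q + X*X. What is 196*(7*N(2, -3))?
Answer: 26068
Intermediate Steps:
N(q, X) = X² + 5*q (N(q, X) = 5*q + X² = X² + 5*q)
196*(7*N(2, -3)) = 196*(7*((-3)² + 5*2)) = 196*(7*(9 + 10)) = 196*(7*19) = 196*133 = 26068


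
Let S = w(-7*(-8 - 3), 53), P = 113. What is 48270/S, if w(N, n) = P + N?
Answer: 4827/19 ≈ 254.05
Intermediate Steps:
w(N, n) = 113 + N
S = 190 (S = 113 - 7*(-8 - 3) = 113 - 7*(-11) = 113 + 77 = 190)
48270/S = 48270/190 = 48270*(1/190) = 4827/19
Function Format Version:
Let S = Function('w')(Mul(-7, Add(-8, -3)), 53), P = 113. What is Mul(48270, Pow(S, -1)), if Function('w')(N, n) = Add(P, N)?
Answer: Rational(4827, 19) ≈ 254.05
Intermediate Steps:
Function('w')(N, n) = Add(113, N)
S = 190 (S = Add(113, Mul(-7, Add(-8, -3))) = Add(113, Mul(-7, -11)) = Add(113, 77) = 190)
Mul(48270, Pow(S, -1)) = Mul(48270, Pow(190, -1)) = Mul(48270, Rational(1, 190)) = Rational(4827, 19)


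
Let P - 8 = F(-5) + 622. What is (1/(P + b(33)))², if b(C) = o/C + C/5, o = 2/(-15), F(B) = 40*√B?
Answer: 9801/(63023 + 3960*I*√5)² ≈ 2.3261e-6 - 6.6681e-7*I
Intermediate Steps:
o = -2/15 (o = 2*(-1/15) = -2/15 ≈ -0.13333)
b(C) = -2/(15*C) + C/5
P = 630 + 40*I*√5 (P = 8 + (40*√(-5) + 622) = 8 + (40*(I*√5) + 622) = 8 + (40*I*√5 + 622) = 8 + (622 + 40*I*√5) = 630 + 40*I*√5 ≈ 630.0 + 89.443*I)
(1/(P + b(33)))² = (1/((630 + 40*I*√5) + (-2/15/33 + (⅕)*33)))² = (1/((630 + 40*I*√5) + (-2/15*1/33 + 33/5)))² = (1/((630 + 40*I*√5) + (-2/495 + 33/5)))² = (1/((630 + 40*I*√5) + 653/99))² = (1/(63023/99 + 40*I*√5))² = (63023/99 + 40*I*√5)⁻²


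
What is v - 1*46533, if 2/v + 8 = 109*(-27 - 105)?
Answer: -334944535/7198 ≈ -46533.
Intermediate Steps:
v = -1/7198 (v = 2/(-8 + 109*(-27 - 105)) = 2/(-8 + 109*(-132)) = 2/(-8 - 14388) = 2/(-14396) = 2*(-1/14396) = -1/7198 ≈ -0.00013893)
v - 1*46533 = -1/7198 - 1*46533 = -1/7198 - 46533 = -334944535/7198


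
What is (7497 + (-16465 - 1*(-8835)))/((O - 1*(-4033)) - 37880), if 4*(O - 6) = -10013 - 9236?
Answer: 532/154613 ≈ 0.0034408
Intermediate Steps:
O = -19225/4 (O = 6 + (-10013 - 9236)/4 = 6 + (1/4)*(-19249) = 6 - 19249/4 = -19225/4 ≈ -4806.3)
(7497 + (-16465 - 1*(-8835)))/((O - 1*(-4033)) - 37880) = (7497 + (-16465 - 1*(-8835)))/((-19225/4 - 1*(-4033)) - 37880) = (7497 + (-16465 + 8835))/((-19225/4 + 4033) - 37880) = (7497 - 7630)/(-3093/4 - 37880) = -133/(-154613/4) = -133*(-4/154613) = 532/154613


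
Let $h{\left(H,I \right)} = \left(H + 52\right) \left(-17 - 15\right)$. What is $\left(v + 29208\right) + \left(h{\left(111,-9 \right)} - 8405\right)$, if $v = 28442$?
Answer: $44029$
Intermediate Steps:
$h{\left(H,I \right)} = -1664 - 32 H$ ($h{\left(H,I \right)} = \left(52 + H\right) \left(-32\right) = -1664 - 32 H$)
$\left(v + 29208\right) + \left(h{\left(111,-9 \right)} - 8405\right) = \left(28442 + 29208\right) - 13621 = 57650 - 13621 = 44029$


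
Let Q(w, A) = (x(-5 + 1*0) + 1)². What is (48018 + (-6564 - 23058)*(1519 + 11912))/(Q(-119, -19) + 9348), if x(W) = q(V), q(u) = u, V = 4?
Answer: -397805064/9373 ≈ -42442.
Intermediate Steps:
x(W) = 4
Q(w, A) = 25 (Q(w, A) = (4 + 1)² = 5² = 25)
(48018 + (-6564 - 23058)*(1519 + 11912))/(Q(-119, -19) + 9348) = (48018 + (-6564 - 23058)*(1519 + 11912))/(25 + 9348) = (48018 - 29622*13431)/9373 = (48018 - 397853082)*(1/9373) = -397805064*1/9373 = -397805064/9373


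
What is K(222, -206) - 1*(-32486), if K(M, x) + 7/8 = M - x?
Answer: 263305/8 ≈ 32913.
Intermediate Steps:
K(M, x) = -7/8 + M - x (K(M, x) = -7/8 + (M - x) = -7/8 + M - x)
K(222, -206) - 1*(-32486) = (-7/8 + 222 - 1*(-206)) - 1*(-32486) = (-7/8 + 222 + 206) + 32486 = 3417/8 + 32486 = 263305/8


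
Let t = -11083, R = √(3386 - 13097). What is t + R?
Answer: -11083 + 3*I*√1079 ≈ -11083.0 + 98.544*I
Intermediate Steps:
R = 3*I*√1079 (R = √(-9711) = 3*I*√1079 ≈ 98.544*I)
t + R = -11083 + 3*I*√1079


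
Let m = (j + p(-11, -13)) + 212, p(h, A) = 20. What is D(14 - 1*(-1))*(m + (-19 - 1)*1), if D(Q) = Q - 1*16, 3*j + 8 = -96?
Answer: -532/3 ≈ -177.33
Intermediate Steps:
j = -104/3 (j = -8/3 + (1/3)*(-96) = -8/3 - 32 = -104/3 ≈ -34.667)
D(Q) = -16 + Q (D(Q) = Q - 16 = -16 + Q)
m = 592/3 (m = (-104/3 + 20) + 212 = -44/3 + 212 = 592/3 ≈ 197.33)
D(14 - 1*(-1))*(m + (-19 - 1)*1) = (-16 + (14 - 1*(-1)))*(592/3 + (-19 - 1)*1) = (-16 + (14 + 1))*(592/3 - 20*1) = (-16 + 15)*(592/3 - 20) = -1*532/3 = -532/3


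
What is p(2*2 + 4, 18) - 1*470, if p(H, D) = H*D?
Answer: -326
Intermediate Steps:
p(H, D) = D*H
p(2*2 + 4, 18) - 1*470 = 18*(2*2 + 4) - 1*470 = 18*(4 + 4) - 470 = 18*8 - 470 = 144 - 470 = -326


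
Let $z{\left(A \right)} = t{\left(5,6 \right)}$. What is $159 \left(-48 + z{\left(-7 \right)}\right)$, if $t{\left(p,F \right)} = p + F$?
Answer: $-5883$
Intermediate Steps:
$t{\left(p,F \right)} = F + p$
$z{\left(A \right)} = 11$ ($z{\left(A \right)} = 6 + 5 = 11$)
$159 \left(-48 + z{\left(-7 \right)}\right) = 159 \left(-48 + 11\right) = 159 \left(-37\right) = -5883$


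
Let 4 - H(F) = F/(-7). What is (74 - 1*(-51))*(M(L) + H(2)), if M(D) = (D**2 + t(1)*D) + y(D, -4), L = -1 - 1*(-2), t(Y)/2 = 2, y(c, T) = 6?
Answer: 13375/7 ≈ 1910.7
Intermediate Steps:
t(Y) = 4 (t(Y) = 2*2 = 4)
L = 1 (L = -1 + 2 = 1)
H(F) = 4 + F/7 (H(F) = 4 - F/(-7) = 4 - F*(-1)/7 = 4 - (-1)*F/7 = 4 + F/7)
M(D) = 6 + D**2 + 4*D (M(D) = (D**2 + 4*D) + 6 = 6 + D**2 + 4*D)
(74 - 1*(-51))*(M(L) + H(2)) = (74 - 1*(-51))*((6 + 1**2 + 4*1) + (4 + (1/7)*2)) = (74 + 51)*((6 + 1 + 4) + (4 + 2/7)) = 125*(11 + 30/7) = 125*(107/7) = 13375/7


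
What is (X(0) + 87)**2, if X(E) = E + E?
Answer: 7569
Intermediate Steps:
X(E) = 2*E
(X(0) + 87)**2 = (2*0 + 87)**2 = (0 + 87)**2 = 87**2 = 7569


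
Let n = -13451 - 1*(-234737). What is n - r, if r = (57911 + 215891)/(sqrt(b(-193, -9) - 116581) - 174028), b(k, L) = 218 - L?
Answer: 3350942358498962/15142930569 + 136901*I*sqrt(116354)/15142930569 ≈ 2.2129e+5 + 0.0030838*I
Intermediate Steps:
r = 273802/(-174028 + I*sqrt(116354)) (r = (57911 + 215891)/(sqrt((218 - 1*(-9)) - 116581) - 174028) = 273802/(sqrt((218 + 9) - 116581) - 174028) = 273802/(sqrt(227 - 116581) - 174028) = 273802/(sqrt(-116354) - 174028) = 273802/(I*sqrt(116354) - 174028) = 273802/(-174028 + I*sqrt(116354)) ≈ -1.5733 - 0.0030838*I)
n = 221286 (n = -13451 + 234737 = 221286)
n - r = 221286 - (-23824607228/15142930569 - 136901*I*sqrt(116354)/15142930569) = 221286 + (23824607228/15142930569 + 136901*I*sqrt(116354)/15142930569) = 3350942358498962/15142930569 + 136901*I*sqrt(116354)/15142930569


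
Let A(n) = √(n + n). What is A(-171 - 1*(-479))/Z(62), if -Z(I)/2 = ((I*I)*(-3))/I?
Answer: √154/186 ≈ 0.066719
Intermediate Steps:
Z(I) = 6*I (Z(I) = -2*(I*I)*(-3)/I = -2*I²*(-3)/I = -2*(-3*I²)/I = -(-6)*I = 6*I)
A(n) = √2*√n (A(n) = √(2*n) = √2*√n)
A(-171 - 1*(-479))/Z(62) = (√2*√(-171 - 1*(-479)))/((6*62)) = (√2*√(-171 + 479))/372 = (√2*√308)*(1/372) = (√2*(2*√77))*(1/372) = (2*√154)*(1/372) = √154/186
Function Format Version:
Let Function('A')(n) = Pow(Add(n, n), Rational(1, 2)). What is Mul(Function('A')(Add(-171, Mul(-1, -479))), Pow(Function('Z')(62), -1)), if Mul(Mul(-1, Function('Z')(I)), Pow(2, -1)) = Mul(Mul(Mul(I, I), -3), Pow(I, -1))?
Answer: Mul(Rational(1, 186), Pow(154, Rational(1, 2))) ≈ 0.066719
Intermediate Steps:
Function('Z')(I) = Mul(6, I) (Function('Z')(I) = Mul(-2, Mul(Mul(Mul(I, I), -3), Pow(I, -1))) = Mul(-2, Mul(Mul(Pow(I, 2), -3), Pow(I, -1))) = Mul(-2, Mul(Mul(-3, Pow(I, 2)), Pow(I, -1))) = Mul(-2, Mul(-3, I)) = Mul(6, I))
Function('A')(n) = Mul(Pow(2, Rational(1, 2)), Pow(n, Rational(1, 2))) (Function('A')(n) = Pow(Mul(2, n), Rational(1, 2)) = Mul(Pow(2, Rational(1, 2)), Pow(n, Rational(1, 2))))
Mul(Function('A')(Add(-171, Mul(-1, -479))), Pow(Function('Z')(62), -1)) = Mul(Mul(Pow(2, Rational(1, 2)), Pow(Add(-171, Mul(-1, -479)), Rational(1, 2))), Pow(Mul(6, 62), -1)) = Mul(Mul(Pow(2, Rational(1, 2)), Pow(Add(-171, 479), Rational(1, 2))), Pow(372, -1)) = Mul(Mul(Pow(2, Rational(1, 2)), Pow(308, Rational(1, 2))), Rational(1, 372)) = Mul(Mul(Pow(2, Rational(1, 2)), Mul(2, Pow(77, Rational(1, 2)))), Rational(1, 372)) = Mul(Mul(2, Pow(154, Rational(1, 2))), Rational(1, 372)) = Mul(Rational(1, 186), Pow(154, Rational(1, 2)))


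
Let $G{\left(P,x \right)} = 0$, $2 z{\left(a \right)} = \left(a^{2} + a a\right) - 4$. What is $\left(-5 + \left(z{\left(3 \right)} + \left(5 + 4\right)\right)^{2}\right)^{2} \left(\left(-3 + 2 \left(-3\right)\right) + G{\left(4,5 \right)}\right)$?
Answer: $-567009$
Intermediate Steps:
$z{\left(a \right)} = -2 + a^{2}$ ($z{\left(a \right)} = \frac{\left(a^{2} + a a\right) - 4}{2} = \frac{\left(a^{2} + a^{2}\right) - 4}{2} = \frac{2 a^{2} - 4}{2} = \frac{-4 + 2 a^{2}}{2} = -2 + a^{2}$)
$\left(-5 + \left(z{\left(3 \right)} + \left(5 + 4\right)\right)^{2}\right)^{2} \left(\left(-3 + 2 \left(-3\right)\right) + G{\left(4,5 \right)}\right) = \left(-5 + \left(\left(-2 + 3^{2}\right) + \left(5 + 4\right)\right)^{2}\right)^{2} \left(\left(-3 + 2 \left(-3\right)\right) + 0\right) = \left(-5 + \left(\left(-2 + 9\right) + 9\right)^{2}\right)^{2} \left(\left(-3 - 6\right) + 0\right) = \left(-5 + \left(7 + 9\right)^{2}\right)^{2} \left(-9 + 0\right) = \left(-5 + 16^{2}\right)^{2} \left(-9\right) = \left(-5 + 256\right)^{2} \left(-9\right) = 251^{2} \left(-9\right) = 63001 \left(-9\right) = -567009$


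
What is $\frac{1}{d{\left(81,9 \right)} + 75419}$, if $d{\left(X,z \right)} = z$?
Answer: $\frac{1}{75428} \approx 1.3258 \cdot 10^{-5}$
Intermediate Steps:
$\frac{1}{d{\left(81,9 \right)} + 75419} = \frac{1}{9 + 75419} = \frac{1}{75428}$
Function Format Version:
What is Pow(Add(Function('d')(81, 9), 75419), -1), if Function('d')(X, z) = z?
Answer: Rational(1, 75428) ≈ 1.3258e-5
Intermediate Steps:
Pow(Add(Function('d')(81, 9), 75419), -1) = Pow(Add(9, 75419), -1) = Pow(75428, -1) = Rational(1, 75428)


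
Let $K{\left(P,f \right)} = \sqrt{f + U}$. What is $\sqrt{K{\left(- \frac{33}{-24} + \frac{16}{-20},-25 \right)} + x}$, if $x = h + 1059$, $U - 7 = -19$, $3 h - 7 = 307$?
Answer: $\frac{\sqrt{10473 + 9 i \sqrt{37}}}{3} \approx 34.113 + 0.089157 i$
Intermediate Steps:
$h = \frac{314}{3}$ ($h = \frac{7}{3} + \frac{1}{3} \cdot 307 = \frac{7}{3} + \frac{307}{3} = \frac{314}{3} \approx 104.67$)
$U = -12$ ($U = 7 - 19 = -12$)
$K{\left(P,f \right)} = \sqrt{-12 + f}$ ($K{\left(P,f \right)} = \sqrt{f - 12} = \sqrt{-12 + f}$)
$x = \frac{3491}{3}$ ($x = \frac{314}{3} + 1059 = \frac{3491}{3} \approx 1163.7$)
$\sqrt{K{\left(- \frac{33}{-24} + \frac{16}{-20},-25 \right)} + x} = \sqrt{\sqrt{-12 - 25} + \frac{3491}{3}} = \sqrt{\sqrt{-37} + \frac{3491}{3}} = \sqrt{i \sqrt{37} + \frac{3491}{3}} = \sqrt{\frac{3491}{3} + i \sqrt{37}}$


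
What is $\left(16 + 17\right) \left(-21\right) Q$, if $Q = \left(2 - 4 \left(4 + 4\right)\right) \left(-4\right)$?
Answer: $-83160$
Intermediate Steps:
$Q = 120$ ($Q = \left(2 - 32\right) \left(-4\right) = \left(-30\right) \left(-4\right) = 120$)
$\left(16 + 17\right) \left(-21\right) Q = \left(16 + 17\right) \left(-21\right) 120 = 33 \left(-21\right) 120 = \left(-693\right) 120 = -83160$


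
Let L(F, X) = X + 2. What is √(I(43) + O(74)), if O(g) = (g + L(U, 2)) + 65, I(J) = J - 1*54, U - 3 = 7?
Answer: 2*√33 ≈ 11.489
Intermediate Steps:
U = 10 (U = 3 + 7 = 10)
I(J) = -54 + J (I(J) = J - 54 = -54 + J)
L(F, X) = 2 + X
O(g) = 69 + g (O(g) = (g + (2 + 2)) + 65 = (g + 4) + 65 = (4 + g) + 65 = 69 + g)
√(I(43) + O(74)) = √((-54 + 43) + (69 + 74)) = √(-11 + 143) = √132 = 2*√33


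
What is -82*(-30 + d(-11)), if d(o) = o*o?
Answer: -7462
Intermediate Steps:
d(o) = o²
-82*(-30 + d(-11)) = -82*(-30 + (-11)²) = -82*(-30 + 121) = -82*91 = -7462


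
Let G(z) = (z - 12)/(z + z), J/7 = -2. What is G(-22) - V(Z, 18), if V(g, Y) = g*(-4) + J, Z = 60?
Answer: 5605/22 ≈ 254.77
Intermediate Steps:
J = -14 (J = 7*(-2) = -14)
G(z) = (-12 + z)/(2*z) (G(z) = (-12 + z)/((2*z)) = (-12 + z)*(1/(2*z)) = (-12 + z)/(2*z))
V(g, Y) = -14 - 4*g (V(g, Y) = g*(-4) - 14 = -4*g - 14 = -14 - 4*g)
G(-22) - V(Z, 18) = (½)*(-12 - 22)/(-22) - (-14 - 4*60) = (½)*(-1/22)*(-34) - (-14 - 240) = 17/22 - 1*(-254) = 17/22 + 254 = 5605/22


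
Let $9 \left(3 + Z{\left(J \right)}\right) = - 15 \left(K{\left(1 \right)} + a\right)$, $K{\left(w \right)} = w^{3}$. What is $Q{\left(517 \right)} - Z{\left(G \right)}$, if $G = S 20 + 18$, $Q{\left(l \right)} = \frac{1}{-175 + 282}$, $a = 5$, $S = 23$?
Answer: $\frac{1392}{107} \approx 13.009$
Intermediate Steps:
$Q{\left(l \right)} = \frac{1}{107}$
$G = 478$ ($G = 23 \cdot 20 + 18 = 460 + 18 = 478$)
$Z{\left(J \right)} = -13$ ($Z{\left(J \right)} = -3 + \frac{\left(-15\right) \left(1^{3} + 5\right)}{9} = -3 + \frac{\left(-15\right) \left(1 + 5\right)}{9} = -3 + \frac{\left(-15\right) 6}{9} = -3 + \frac{1}{9} \left(-90\right) = -3 - 10 = -13$)
$Q{\left(517 \right)} - Z{\left(G \right)} = \frac{1}{107} - -13 = \frac{1}{107} + 13 = \frac{1392}{107}$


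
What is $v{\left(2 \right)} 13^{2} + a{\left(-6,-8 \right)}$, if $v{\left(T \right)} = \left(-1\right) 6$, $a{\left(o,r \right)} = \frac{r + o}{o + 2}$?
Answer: $- \frac{2021}{2} \approx -1010.5$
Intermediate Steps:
$a{\left(o,r \right)} = \frac{o + r}{2 + o}$
$v{\left(T \right)} = -6$
$v{\left(2 \right)} 13^{2} + a{\left(-6,-8 \right)} = - 6 \cdot 13^{2} + \frac{-6 - 8}{2 - 6} = \left(-6\right) 169 + \frac{1}{-4} \left(-14\right) = -1014 - - \frac{7}{2} = -1014 + \frac{7}{2} = - \frac{2021}{2}$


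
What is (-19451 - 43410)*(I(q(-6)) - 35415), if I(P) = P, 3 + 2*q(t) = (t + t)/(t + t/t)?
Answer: 22262411733/10 ≈ 2.2262e+9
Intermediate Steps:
q(t) = -3/2 + t/(1 + t) (q(t) = -3/2 + ((t + t)/(t + t/t))/2 = -3/2 + ((2*t)/(t + 1))/2 = -3/2 + ((2*t)/(1 + t))/2 = -3/2 + (2*t/(1 + t))/2 = -3/2 + t/(1 + t))
(-19451 - 43410)*(I(q(-6)) - 35415) = (-19451 - 43410)*((-3 - 1*(-6))/(2*(1 - 6)) - 35415) = -62861*((½)*(-3 + 6)/(-5) - 35415) = -62861*((½)*(-⅕)*3 - 35415) = -62861*(-3/10 - 35415) = -62861*(-354153/10) = 22262411733/10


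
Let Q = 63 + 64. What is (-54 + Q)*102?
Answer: 7446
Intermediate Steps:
Q = 127
(-54 + Q)*102 = (-54 + 127)*102 = 73*102 = 7446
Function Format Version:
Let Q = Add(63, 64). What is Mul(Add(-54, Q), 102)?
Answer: 7446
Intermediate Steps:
Q = 127
Mul(Add(-54, Q), 102) = Mul(Add(-54, 127), 102) = Mul(73, 102) = 7446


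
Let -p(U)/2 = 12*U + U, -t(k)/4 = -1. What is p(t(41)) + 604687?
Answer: 604583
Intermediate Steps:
t(k) = 4 (t(k) = -4*(-1) = 4)
p(U) = -26*U (p(U) = -2*(12*U + U) = -26*U)
p(t(41)) + 604687 = -26*4 + 604687 = -104 + 604687 = 604583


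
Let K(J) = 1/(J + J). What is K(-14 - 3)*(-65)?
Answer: 65/34 ≈ 1.9118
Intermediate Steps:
K(J) = 1/(2*J)
K(-14 - 3)*(-65) = (1/(2*(-14 - 3)))*(-65) = ((½)/(-17))*(-65) = ((½)*(-1/17))*(-65) = -1/34*(-65) = 65/34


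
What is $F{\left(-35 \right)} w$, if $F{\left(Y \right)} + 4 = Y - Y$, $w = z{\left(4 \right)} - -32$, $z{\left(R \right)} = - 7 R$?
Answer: $-16$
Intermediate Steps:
$w = 4$ ($w = \left(-7\right) 4 - -32 = -28 + 32 = 4$)
$F{\left(Y \right)} = -4$ ($F{\left(Y \right)} = -4 + \left(Y - Y\right) = -4 + 0 = -4$)
$F{\left(-35 \right)} w = \left(-4\right) 4 = -16$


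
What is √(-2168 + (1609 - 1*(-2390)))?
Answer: √1831 ≈ 42.790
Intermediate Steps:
√(-2168 + (1609 - 1*(-2390))) = √(-2168 + (1609 + 2390)) = √(-2168 + 3999) = √1831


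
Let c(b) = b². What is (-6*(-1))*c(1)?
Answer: 6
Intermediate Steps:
(-6*(-1))*c(1) = -6*(-1)*1² = 6*1 = 6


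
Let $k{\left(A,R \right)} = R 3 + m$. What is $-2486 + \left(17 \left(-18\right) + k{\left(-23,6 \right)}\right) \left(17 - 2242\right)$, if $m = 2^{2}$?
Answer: $629414$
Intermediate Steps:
$m = 4$
$k{\left(A,R \right)} = 4 + 3 R$ ($k{\left(A,R \right)} = R 3 + 4 = 3 R + 4 = 4 + 3 R$)
$-2486 + \left(17 \left(-18\right) + k{\left(-23,6 \right)}\right) \left(17 - 2242\right) = -2486 + \left(17 \left(-18\right) + \left(4 + 3 \cdot 6\right)\right) \left(17 - 2242\right) = -2486 + \left(-306 + \left(4 + 18\right)\right) \left(-2225\right) = -2486 + \left(-306 + 22\right) \left(-2225\right) = -2486 - -631900 = -2486 + 631900 = 629414$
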